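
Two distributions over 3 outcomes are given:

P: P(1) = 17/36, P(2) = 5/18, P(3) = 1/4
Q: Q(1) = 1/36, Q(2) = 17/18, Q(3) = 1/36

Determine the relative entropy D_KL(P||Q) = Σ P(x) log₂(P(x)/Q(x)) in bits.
2.2322 bits

D_KL(P||Q) = Σ P(x) log₂(P(x)/Q(x))

Computing term by term:
  P(1)·log₂(P(1)/Q(1)) = (17/36)·log₂((17/36)/(1/36)) = 1.93019
  P(2)·log₂(P(2)/Q(2)) = (5/18)·log₂((5/18)/(17/18)) = -0.49043
  P(3)·log₂(P(3)/Q(3)) = (1/4)·log₂((1/4)/(1/36)) = 0.79248

D_KL(P||Q) = 1.93019 - 0.49043 + 0.79248 = 2.23224 ≈ 2.2322 bits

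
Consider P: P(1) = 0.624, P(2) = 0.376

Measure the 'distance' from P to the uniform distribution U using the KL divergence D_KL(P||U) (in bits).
0.0448 bits

U(i) = 1/2 for all i

D_KL(P||U) = Σ P(x) log₂(P(x) / (1/2))
           = Σ P(x) log₂(P(x)) + log₂(2)
           = log₂(2) - H(P)

H(P) = -Σ P(x) log₂(P(x)):
  -P(1)·log₂(P(1)) = -(0.624)·log₂(0.624) = 0.42456
  -P(2)·log₂(P(2)) = -(0.376)·log₂(0.376) = 0.53061
H(P) = 0.42456 + 0.53061 = 0.95517 bits

log₂(2) = 1.00000 bits

D_KL(P||U) = 1.00000 - 0.95517 = 0.04483 ≈ 0.0448 bits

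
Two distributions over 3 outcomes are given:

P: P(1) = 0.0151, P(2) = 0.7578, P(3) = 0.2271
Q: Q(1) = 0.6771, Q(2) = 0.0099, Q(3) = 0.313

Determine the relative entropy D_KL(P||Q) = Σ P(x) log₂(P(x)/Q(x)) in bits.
4.5545 bits

D_KL(P||Q) = Σ P(x) log₂(P(x)/Q(x))

Computing term by term:
  P(1)·log₂(P(1)/Q(1)) = 0.0151·log₂(0.0151/0.6771) = -0.08285
  P(2)·log₂(P(2)/Q(2)) = 0.7578·log₂(0.7578/0.0099) = 4.74250
  P(3)·log₂(P(3)/Q(3)) = 0.2271·log₂(0.2271/0.313) = -0.10511

D_KL(P||Q) = -0.08285 + 4.74250 - 0.10511 = 4.55454 ≈ 4.5545 bits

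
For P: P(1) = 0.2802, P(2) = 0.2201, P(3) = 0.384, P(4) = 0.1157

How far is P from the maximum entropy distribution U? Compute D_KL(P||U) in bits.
0.1148 bits

U(i) = 1/4 for all i

D_KL(P||U) = Σ P(x) log₂(P(x) / (1/4))
           = Σ P(x) log₂(P(x)) + log₂(4)
           = log₂(4) - H(P)

H(P) = -Σ P(x) log₂(P(x)):
  -P(1)·log₂(P(1)) = -(0.2802)·log₂(0.2802) = 0.51430
  -P(2)·log₂(P(2)) = -(0.2201)·log₂(0.2201) = 0.48065
  -P(3)·log₂(P(3)) = -(0.384)·log₂(0.384) = 0.53024
  -P(4)·log₂(P(4)) = -(0.1157)·log₂(0.1157) = 0.36001
H(P) = 0.51430 + 0.48065 + 0.53024 + 0.36001 = 1.88520 bits

log₂(4) = 2.00000 bits

D_KL(P||U) = 2.00000 - 1.88520 = 0.11480 ≈ 0.1148 bits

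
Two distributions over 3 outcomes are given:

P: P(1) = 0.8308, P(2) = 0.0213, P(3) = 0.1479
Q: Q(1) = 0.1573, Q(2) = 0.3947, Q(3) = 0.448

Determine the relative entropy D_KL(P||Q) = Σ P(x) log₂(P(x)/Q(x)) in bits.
1.6686 bits

D_KL(P||Q) = Σ P(x) log₂(P(x)/Q(x))

Computing term by term:
  P(1)·log₂(P(1)/Q(1)) = 0.8308·log₂(0.8308/0.1573) = 1.99474
  P(2)·log₂(P(2)/Q(2)) = 0.0213·log₂(0.0213/0.3947) = -0.08971
  P(3)·log₂(P(3)/Q(3)) = 0.1479·log₂(0.1479/0.448) = -0.23647

D_KL(P||Q) = 1.99474 - 0.08971 - 0.23647 = 1.66856 ≈ 1.6686 bits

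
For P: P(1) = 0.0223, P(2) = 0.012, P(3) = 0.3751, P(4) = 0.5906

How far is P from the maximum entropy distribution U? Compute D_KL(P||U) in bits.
0.8217 bits

U(i) = 1/4 for all i

D_KL(P||U) = Σ P(x) log₂(P(x) / (1/4))
           = Σ P(x) log₂(P(x)) + log₂(4)
           = log₂(4) - H(P)

H(P) = -Σ P(x) log₂(P(x)):
  -P(1)·log₂(P(1)) = -(0.0223)·log₂(0.0223) = 0.12236
  -P(2)·log₂(P(2)) = -(0.012)·log₂(0.012) = 0.07657
  -P(3)·log₂(P(3)) = -(0.3751)·log₂(0.3751) = 0.53064
  -P(4)·log₂(P(4)) = -(0.5906)·log₂(0.5906) = 0.44871
H(P) = 0.12236 + 0.07657 + 0.53064 + 0.44871 = 1.17828 bits

log₂(4) = 2.00000 bits

D_KL(P||U) = 2.00000 - 1.17828 = 0.82172 ≈ 0.8217 bits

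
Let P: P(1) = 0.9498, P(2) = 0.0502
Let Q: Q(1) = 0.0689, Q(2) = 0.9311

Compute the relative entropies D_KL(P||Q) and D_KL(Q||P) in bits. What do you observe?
D_KL(P||Q) = 3.3835 bits, D_KL(Q||P) = 3.6621 bits. The two directions give different values (D_KL(Q||P) exceeds D_KL(P||Q) by 0.2786 bits): KL divergence is asymmetric.

D_KL(P||Q) = Σ P(x) log₂(P(x)/Q(x))

Computing term by term:
  P(1)·log₂(P(1)/Q(1)) = 0.9498·log₂(0.9498/0.0689) = 3.59504
  P(2)·log₂(P(2)/Q(2)) = 0.0502·log₂(0.0502/0.9311) = -0.21150

D_KL(P||Q) = 3.59504 - 0.21150 = 3.38354 ≈ 3.3835 bits

D_KL(Q||P) = Σ Q(x) log₂(Q(x)/P(x))

Computing term by term:
  Q(1)·log₂(Q(1)/P(1)) = 0.0689·log₂(0.0689/0.9498) = -0.26079
  Q(2)·log₂(Q(2)/P(2)) = 0.9311·log₂(0.9311/0.0502) = 3.92289

D_KL(Q||P) = -0.26079 + 3.92289 = 3.66210 ≈ 3.6621 bits

These are NOT equal (difference: 0.2786 bits). KL divergence is asymmetric: D_KL(P||Q) ≠ D_KL(Q||P) in general.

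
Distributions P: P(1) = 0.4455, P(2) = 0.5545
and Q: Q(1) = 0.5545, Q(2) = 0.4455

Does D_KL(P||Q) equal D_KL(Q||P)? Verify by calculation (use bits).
D_KL(P||Q) = 0.0344 bits, D_KL(Q||P) = 0.0344 bits. Yes — for this pair D_KL(P||Q) = D_KL(Q||P).

D_KL(P||Q) = Σ P(x) log₂(P(x)/Q(x))

Computing term by term:
  P(1)·log₂(P(1)/Q(1)) = 0.4455·log₂(0.4455/0.5545) = -0.14067
  P(2)·log₂(P(2)/Q(2)) = 0.5545·log₂(0.5545/0.4455) = 0.17509

D_KL(P||Q) = -0.14067 + 0.17509 = 0.03442 ≈ 0.0344 bits

D_KL(Q||P) = Σ Q(x) log₂(Q(x)/P(x))

Computing term by term:
  Q(1)·log₂(Q(1)/P(1)) = 0.5545·log₂(0.5545/0.4455) = 0.17509
  Q(2)·log₂(Q(2)/P(2)) = 0.4455·log₂(0.4455/0.5545) = -0.14067

D_KL(Q||P) = 0.17509 - 0.14067 = 0.03442 ≈ 0.0344 bits

These ARE equal here. Q is P with outcomes relabeled (Q(1) = P(2), Q(2) = P(1)) by a relabeling that is its own inverse, so the two sums contain exactly the same terms in a different order. This is a special case — KL divergence is not symmetric in general: D_KL(P||Q) ≠ D_KL(Q||P) for most P, Q.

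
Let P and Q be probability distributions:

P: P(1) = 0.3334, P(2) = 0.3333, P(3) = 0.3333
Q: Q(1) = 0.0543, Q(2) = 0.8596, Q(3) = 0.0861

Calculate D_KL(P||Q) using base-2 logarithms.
1.0682 bits

D_KL(P||Q) = Σ P(x) log₂(P(x)/Q(x))

Computing term by term:
  P(1)·log₂(P(1)/Q(1)) = 0.3334·log₂(0.3334/0.0543) = 0.87292
  P(2)·log₂(P(2)/Q(2)) = 0.3333·log₂(0.3333/0.8596) = -0.45557
  P(3)·log₂(P(3)/Q(3)) = 0.3333·log₂(0.3333/0.0861) = 0.65085

D_KL(P||Q) = 0.87292 - 0.45557 + 0.65085 = 1.06820 ≈ 1.0682 bits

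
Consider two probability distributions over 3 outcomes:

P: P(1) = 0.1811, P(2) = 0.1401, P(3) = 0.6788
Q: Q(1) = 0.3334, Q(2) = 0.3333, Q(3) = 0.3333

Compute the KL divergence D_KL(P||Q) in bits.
0.3619 bits

D_KL(P||Q) = Σ P(x) log₂(P(x)/Q(x))

Computing term by term:
  P(1)·log₂(P(1)/Q(1)) = 0.1811·log₂(0.1811/0.3334) = -0.15945
  P(2)·log₂(P(2)/Q(2)) = 0.1401·log₂(0.1401/0.3333) = -0.17518
  P(3)·log₂(P(3)/Q(3)) = 0.6788·log₂(0.6788/0.3333) = 0.69656

D_KL(P||Q) = -0.15945 - 0.17518 + 0.69656 = 0.36193 ≈ 0.3619 bits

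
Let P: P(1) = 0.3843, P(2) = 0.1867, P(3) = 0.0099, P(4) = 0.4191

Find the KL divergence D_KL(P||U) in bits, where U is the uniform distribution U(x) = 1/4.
0.4260 bits

U(i) = 1/4 for all i

D_KL(P||U) = Σ P(x) log₂(P(x) / (1/4))
           = Σ P(x) log₂(P(x)) + log₂(4)
           = log₂(4) - H(P)

H(P) = -Σ P(x) log₂(P(x)):
  -P(1)·log₂(P(1)) = -(0.3843)·log₂(0.3843) = 0.53022
  -P(2)·log₂(P(2)) = -(0.1867)·log₂(0.1867) = 0.45204
  -P(3)·log₂(P(3)) = -(0.0099)·log₂(0.0099) = 0.06592
  -P(4)·log₂(P(4)) = -(0.4191)·log₂(0.4191) = 0.52582
H(P) = 0.53022 + 0.45204 + 0.06592 + 0.52582 = 1.57400 bits

log₂(4) = 2.00000 bits

D_KL(P||U) = 2.00000 - 1.57400 = 0.42600 ≈ 0.4260 bits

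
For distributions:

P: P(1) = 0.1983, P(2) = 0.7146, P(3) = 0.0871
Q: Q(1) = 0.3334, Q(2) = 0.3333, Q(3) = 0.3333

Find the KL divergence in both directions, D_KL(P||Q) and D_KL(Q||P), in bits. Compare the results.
D_KL(P||Q) = 0.4690 bits, D_KL(Q||P) = 0.5285 bits. D_KL(Q||P) is larger than D_KL(P||Q) by 0.0595 bits; the two directions differ.

D_KL(P||Q) = Σ P(x) log₂(P(x)/Q(x))

Computing term by term:
  P(1)·log₂(P(1)/Q(1)) = 0.1983·log₂(0.1983/0.3334) = -0.14864
  P(2)·log₂(P(2)/Q(2)) = 0.7146·log₂(0.7146/0.3333) = 0.78628
  P(3)·log₂(P(3)/Q(3)) = 0.0871·log₂(0.0871/0.3333) = -0.16863

D_KL(P||Q) = -0.14864 + 0.78628 - 0.16863 = 0.46901 ≈ 0.4690 bits

D_KL(Q||P) = Σ Q(x) log₂(Q(x)/P(x))

Computing term by term:
  Q(1)·log₂(Q(1)/P(1)) = 0.3334·log₂(0.3334/0.1983) = 0.24991
  Q(2)·log₂(Q(2)/P(2)) = 0.3333·log₂(0.3333/0.7146) = -0.36673
  Q(3)·log₂(Q(3)/P(3)) = 0.3333·log₂(0.3333/0.0871) = 0.64529

D_KL(Q||P) = 0.24991 - 0.36673 + 0.64529 = 0.52847 ≈ 0.5285 bits

These are NOT equal (difference: 0.0595 bits). KL divergence is asymmetric: D_KL(P||Q) ≠ D_KL(Q||P) in general.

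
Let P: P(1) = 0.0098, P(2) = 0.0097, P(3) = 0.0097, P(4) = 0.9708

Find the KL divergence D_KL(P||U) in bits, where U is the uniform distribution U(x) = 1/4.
1.7634 bits

U(i) = 1/4 for all i

D_KL(P||U) = Σ P(x) log₂(P(x) / (1/4))
           = Σ P(x) log₂(P(x)) + log₂(4)
           = log₂(4) - H(P)

H(P) = -Σ P(x) log₂(P(x)):
  -P(1)·log₂(P(1)) = -(0.0098)·log₂(0.0098) = 0.06540
  -P(2)·log₂(P(2)) = -(0.0097)·log₂(0.0097) = 0.06487
  -P(3)·log₂(P(3)) = -(0.0097)·log₂(0.0097) = 0.06487
  -P(4)·log₂(P(4)) = -(0.9708)·log₂(0.9708) = 0.04151
H(P) = 0.06540 + 0.06487 + 0.06487 + 0.04151 = 0.23665 bits

log₂(4) = 2.00000 bits

D_KL(P||U) = 2.00000 - 0.23665 = 1.76335 ≈ 1.7634 bits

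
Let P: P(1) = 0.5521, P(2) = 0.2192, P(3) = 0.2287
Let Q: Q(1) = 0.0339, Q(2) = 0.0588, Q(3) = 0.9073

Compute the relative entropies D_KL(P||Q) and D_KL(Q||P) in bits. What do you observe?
D_KL(P||Q) = 2.1840 bits, D_KL(Q||P) = 1.5557 bits. The two directions give different values (D_KL(P||Q) exceeds D_KL(Q||P) by 0.6283 bits): KL divergence is asymmetric.

D_KL(P||Q) = Σ P(x) log₂(P(x)/Q(x))

Computing term by term:
  P(1)·log₂(P(1)/Q(1)) = 0.5521·log₂(0.5521/0.0339) = 2.22252
  P(2)·log₂(P(2)/Q(2)) = 0.2192·log₂(0.2192/0.0588) = 0.41612
  P(3)·log₂(P(3)/Q(3)) = 0.2287·log₂(0.2287/0.9073) = -0.45468

D_KL(P||Q) = 2.22252 + 0.41612 - 0.45468 = 2.18396 ≈ 2.1840 bits

D_KL(Q||P) = Σ Q(x) log₂(Q(x)/P(x))

Computing term by term:
  Q(1)·log₂(Q(1)/P(1)) = 0.0339·log₂(0.0339/0.5521) = -0.13647
  Q(2)·log₂(Q(2)/P(2)) = 0.0588·log₂(0.0588/0.2192) = -0.11162
  Q(3)·log₂(Q(3)/P(3)) = 0.9073·log₂(0.9073/0.2287) = 1.80382

D_KL(Q||P) = -0.13647 - 0.11162 + 1.80382 = 1.55573 ≈ 1.5557 bits

These are NOT equal (difference: 0.6283 bits). KL divergence is asymmetric: D_KL(P||Q) ≠ D_KL(Q||P) in general.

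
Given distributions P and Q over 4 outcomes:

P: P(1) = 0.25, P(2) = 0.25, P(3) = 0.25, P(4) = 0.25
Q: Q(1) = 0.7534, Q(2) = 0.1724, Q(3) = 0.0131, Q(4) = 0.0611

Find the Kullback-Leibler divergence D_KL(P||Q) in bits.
1.3079 bits

D_KL(P||Q) = Σ P(x) log₂(P(x)/Q(x))

Computing term by term:
  P(1)·log₂(P(1)/Q(1)) = 0.25·log₂(0.25/0.7534) = -0.39787
  P(2)·log₂(P(2)/Q(2)) = 0.25·log₂(0.25/0.1724) = 0.13404
  P(3)·log₂(P(3)/Q(3)) = 0.25·log₂(0.25/0.0131) = 1.06357
  P(4)·log₂(P(4)/Q(4)) = 0.25·log₂(0.25/0.0611) = 0.50817

D_KL(P||Q) = -0.39787 + 0.13404 + 1.06357 + 0.50817 = 1.30791 ≈ 1.3079 bits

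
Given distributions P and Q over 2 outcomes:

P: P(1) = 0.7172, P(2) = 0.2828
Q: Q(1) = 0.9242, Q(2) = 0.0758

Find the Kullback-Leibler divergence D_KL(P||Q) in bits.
0.2748 bits

D_KL(P||Q) = Σ P(x) log₂(P(x)/Q(x))

Computing term by term:
  P(1)·log₂(P(1)/Q(1)) = 0.7172·log₂(0.7172/0.9242) = -0.26237
  P(2)·log₂(P(2)/Q(2)) = 0.2828·log₂(0.2828/0.0758) = 0.53718

D_KL(P||Q) = -0.26237 + 0.53718 = 0.27481 ≈ 0.2748 bits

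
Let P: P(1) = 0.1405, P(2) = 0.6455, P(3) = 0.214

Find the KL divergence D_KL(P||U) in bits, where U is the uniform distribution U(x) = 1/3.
0.3035 bits

U(i) = 1/3 for all i

D_KL(P||U) = Σ P(x) log₂(P(x) / (1/3))
           = Σ P(x) log₂(P(x)) + log₂(3)
           = log₂(3) - H(P)

H(P) = -Σ P(x) log₂(P(x)):
  -P(1)·log₂(P(1)) = -(0.1405)·log₂(0.1405) = 0.39781
  -P(2)·log₂(P(2)) = -(0.6455)·log₂(0.6455) = 0.40764
  -P(3)·log₂(P(3)) = -(0.214)·log₂(0.214) = 0.47600
H(P) = 0.39781 + 0.40764 + 0.47600 = 1.28145 bits

log₂(3) = 1.58496 bits

D_KL(P||U) = 1.58496 - 1.28145 = 0.30351 ≈ 0.3035 bits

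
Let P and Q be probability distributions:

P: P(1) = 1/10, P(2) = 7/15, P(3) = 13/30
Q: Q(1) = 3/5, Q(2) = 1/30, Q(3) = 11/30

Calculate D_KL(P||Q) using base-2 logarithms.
1.6227 bits

D_KL(P||Q) = Σ P(x) log₂(P(x)/Q(x))

Computing term by term:
  P(1)·log₂(P(1)/Q(1)) = (1/10)·log₂((1/10)/(3/5)) = -0.25850
  P(2)·log₂(P(2)/Q(2)) = (7/15)·log₂((7/15)/(1/30)) = 1.77677
  P(3)·log₂(P(3)/Q(3)) = (13/30)·log₂((13/30)/(11/30)) = 0.10444

D_KL(P||Q) = -0.25850 + 1.77677 + 0.10444 = 1.62271 ≈ 1.6227 bits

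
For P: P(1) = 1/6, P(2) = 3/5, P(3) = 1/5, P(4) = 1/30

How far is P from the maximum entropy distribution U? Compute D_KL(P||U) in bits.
0.4990 bits

U(i) = 1/4 for all i

D_KL(P||U) = Σ P(x) log₂(P(x) / (1/4))
           = Σ P(x) log₂(P(x)) + log₂(4)
           = log₂(4) - H(P)

H(P) = -Σ P(x) log₂(P(x)):
  -P(1)·log₂(P(1)) = -(1/6)·log₂(1/6) = 0.43083
  -P(2)·log₂(P(2)) = -(3/5)·log₂(3/5) = 0.44218
  -P(3)·log₂(P(3)) = -(1/5)·log₂(1/5) = 0.46439
  -P(4)·log₂(P(4)) = -(1/30)·log₂(1/30) = 0.16356
H(P) = 0.43083 + 0.44218 + 0.46439 + 0.16356 = 1.50096 bits

log₂(4) = 2.00000 bits

D_KL(P||U) = 2.00000 - 1.50096 = 0.49904 ≈ 0.4990 bits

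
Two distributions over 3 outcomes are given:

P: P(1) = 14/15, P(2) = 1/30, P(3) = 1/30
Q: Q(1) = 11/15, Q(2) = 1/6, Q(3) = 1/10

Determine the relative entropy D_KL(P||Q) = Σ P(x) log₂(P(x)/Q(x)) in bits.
0.1945 bits

D_KL(P||Q) = Σ P(x) log₂(P(x)/Q(x))

Computing term by term:
  P(1)·log₂(P(1)/Q(1)) = (14/15)·log₂((14/15)/(11/15)) = 0.32473
  P(2)·log₂(P(2)/Q(2)) = (1/30)·log₂((1/30)/(1/6)) = -0.07740
  P(3)·log₂(P(3)/Q(3)) = (1/30)·log₂((1/30)/(1/10)) = -0.05283

D_KL(P||Q) = 0.32473 - 0.07740 - 0.05283 = 0.19450 ≈ 0.1945 bits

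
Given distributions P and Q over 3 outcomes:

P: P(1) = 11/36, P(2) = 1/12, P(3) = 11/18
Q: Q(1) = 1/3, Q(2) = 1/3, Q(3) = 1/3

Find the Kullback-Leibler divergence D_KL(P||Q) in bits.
0.3294 bits

D_KL(P||Q) = Σ P(x) log₂(P(x)/Q(x))

Computing term by term:
  P(1)·log₂(P(1)/Q(1)) = (11/36)·log₂((11/36)/(1/3)) = -0.03836
  P(2)·log₂(P(2)/Q(2)) = (1/12)·log₂((1/12)/(1/3)) = -0.16667
  P(3)·log₂(P(3)/Q(3)) = (11/18)·log₂((11/18)/(1/3)) = 0.53440

D_KL(P||Q) = -0.03836 - 0.16667 + 0.53440 = 0.32937 ≈ 0.3294 bits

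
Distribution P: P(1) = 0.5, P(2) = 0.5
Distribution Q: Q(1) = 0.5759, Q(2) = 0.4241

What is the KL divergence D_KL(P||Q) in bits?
0.0168 bits

D_KL(P||Q) = Σ P(x) log₂(P(x)/Q(x))

Computing term by term:
  P(1)·log₂(P(1)/Q(1)) = 0.5·log₂(0.5/0.5759) = -0.10195
  P(2)·log₂(P(2)/Q(2)) = 0.5·log₂(0.5/0.4241) = 0.11876

D_KL(P||Q) = -0.10195 + 0.11876 = 0.01681 ≈ 0.0168 bits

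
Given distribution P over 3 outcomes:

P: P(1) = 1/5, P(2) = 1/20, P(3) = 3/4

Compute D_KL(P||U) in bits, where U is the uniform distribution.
0.5932 bits

U(i) = 1/3 for all i

D_KL(P||U) = Σ P(x) log₂(P(x) / (1/3))
           = Σ P(x) log₂(P(x)) + log₂(3)
           = log₂(3) - H(P)

H(P) = -Σ P(x) log₂(P(x)):
  -P(1)·log₂(P(1)) = -(1/5)·log₂(1/5) = 0.46439
  -P(2)·log₂(P(2)) = -(1/20)·log₂(1/20) = 0.21610
  -P(3)·log₂(P(3)) = -(3/4)·log₂(3/4) = 0.31128
H(P) = 0.46439 + 0.21610 + 0.31128 = 0.99177 bits

log₂(3) = 1.58496 bits

D_KL(P||U) = 1.58496 - 0.99177 = 0.59319 ≈ 0.5932 bits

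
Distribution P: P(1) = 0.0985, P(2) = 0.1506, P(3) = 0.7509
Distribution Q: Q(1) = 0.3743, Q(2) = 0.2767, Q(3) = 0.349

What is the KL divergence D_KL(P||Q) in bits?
0.5082 bits

D_KL(P||Q) = Σ P(x) log₂(P(x)/Q(x))

Computing term by term:
  P(1)·log₂(P(1)/Q(1)) = 0.0985·log₂(0.0985/0.3743) = -0.18971
  P(2)·log₂(P(2)/Q(2)) = 0.1506·log₂(0.1506/0.2767) = -0.13217
  P(3)·log₂(P(3)/Q(3)) = 0.7509·log₂(0.7509/0.349) = 0.83004

D_KL(P||Q) = -0.18971 - 0.13217 + 0.83004 = 0.50816 ≈ 0.5082 bits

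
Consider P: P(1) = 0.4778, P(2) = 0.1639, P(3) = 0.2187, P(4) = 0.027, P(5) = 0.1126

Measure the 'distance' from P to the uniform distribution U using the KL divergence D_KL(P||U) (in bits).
0.4101 bits

U(i) = 1/5 for all i

D_KL(P||U) = Σ P(x) log₂(P(x) / (1/5))
           = Σ P(x) log₂(P(x)) + log₂(5)
           = log₂(5) - H(P)

H(P) = -Σ P(x) log₂(P(x)):
  -P(1)·log₂(P(1)) = -(0.4778)·log₂(0.4778) = 0.50911
  -P(2)·log₂(P(2)) = -(0.1639)·log₂(0.1639) = 0.42763
  -P(3)·log₂(P(3)) = -(0.2187)·log₂(0.2187) = 0.47960
  -P(4)·log₂(P(4)) = -(0.027)·log₂(0.027) = 0.14069
  -P(5)·log₂(P(5)) = -(0.1126)·log₂(0.1126) = 0.35477
H(P) = 0.50911 + 0.42763 + 0.47960 + 0.14069 + 0.35477 = 1.91180 bits

log₂(5) = 2.32193 bits

D_KL(P||U) = 2.32193 - 1.91180 = 0.41013 ≈ 0.4101 bits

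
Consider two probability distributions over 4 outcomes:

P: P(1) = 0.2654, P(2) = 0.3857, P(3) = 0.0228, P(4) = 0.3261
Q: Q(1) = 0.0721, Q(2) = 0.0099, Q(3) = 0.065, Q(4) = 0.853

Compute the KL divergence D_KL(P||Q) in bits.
2.0501 bits

D_KL(P||Q) = Σ P(x) log₂(P(x)/Q(x))

Computing term by term:
  P(1)·log₂(P(1)/Q(1)) = 0.2654·log₂(0.2654/0.0721) = 0.49898
  P(2)·log₂(P(2)/Q(2)) = 0.3857·log₂(0.3857/0.0099) = 2.03800
  P(3)·log₂(P(3)/Q(3)) = 0.0228·log₂(0.0228/0.065) = -0.03446
  P(4)·log₂(P(4)/Q(4)) = 0.3261·log₂(0.3261/0.853) = -0.45238

D_KL(P||Q) = 0.49898 + 2.03800 - 0.03446 - 0.45238 = 2.05014 ≈ 2.0501 bits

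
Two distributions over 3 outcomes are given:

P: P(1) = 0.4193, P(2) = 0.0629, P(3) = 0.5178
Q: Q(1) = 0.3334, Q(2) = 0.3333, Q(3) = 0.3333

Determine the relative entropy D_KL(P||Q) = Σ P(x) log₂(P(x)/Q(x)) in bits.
0.3165 bits

D_KL(P||Q) = Σ P(x) log₂(P(x)/Q(x))

Computing term by term:
  P(1)·log₂(P(1)/Q(1)) = 0.4193·log₂(0.4193/0.3334) = 0.13867
  P(2)·log₂(P(2)/Q(2)) = 0.0629·log₂(0.0629/0.3333) = -0.15132
  P(3)·log₂(P(3)/Q(3)) = 0.5178·log₂(0.5178/0.3333) = 0.32910

D_KL(P||Q) = 0.13867 - 0.15132 + 0.32910 = 0.31645 ≈ 0.3165 bits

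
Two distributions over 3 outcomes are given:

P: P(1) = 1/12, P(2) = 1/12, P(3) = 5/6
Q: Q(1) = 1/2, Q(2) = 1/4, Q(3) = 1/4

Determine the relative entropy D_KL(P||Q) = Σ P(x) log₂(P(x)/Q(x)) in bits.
1.1000 bits

D_KL(P||Q) = Σ P(x) log₂(P(x)/Q(x))

Computing term by term:
  P(1)·log₂(P(1)/Q(1)) = (1/12)·log₂((1/12)/(1/2)) = -0.21541
  P(2)·log₂(P(2)/Q(2)) = (1/12)·log₂((1/12)/(1/4)) = -0.13208
  P(3)·log₂(P(3)/Q(3)) = (5/6)·log₂((5/6)/(1/4)) = 1.44747

D_KL(P||Q) = -0.21541 - 0.13208 + 1.44747 = 1.09998 ≈ 1.1000 bits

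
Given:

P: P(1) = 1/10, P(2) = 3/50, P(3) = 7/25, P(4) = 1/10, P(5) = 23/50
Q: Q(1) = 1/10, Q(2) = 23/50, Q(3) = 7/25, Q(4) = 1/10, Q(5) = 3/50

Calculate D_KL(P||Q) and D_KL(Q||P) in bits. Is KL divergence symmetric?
D_KL(P||Q) = 1.1754 bits, D_KL(Q||P) = 1.1754 bits. The two values coincide for this particular pair, but no — KL divergence is not symmetric in general.

D_KL(P||Q) = Σ P(x) log₂(P(x)/Q(x))

Computing term by term:
  P(1)·log₂(P(1)/Q(1)) = (1/10)·log₂((1/10)/(1/10)) = 0.00000
  P(2)·log₂(P(2)/Q(2)) = (3/50)·log₂((3/50)/(23/50)) = -0.17632
  P(3)·log₂(P(3)/Q(3)) = (7/25)·log₂((7/25)/(7/25)) = 0.00000
  P(4)·log₂(P(4)/Q(4)) = (1/10)·log₂((1/10)/(1/10)) = 0.00000
  P(5)·log₂(P(5)/Q(5)) = (23/50)·log₂((23/50)/(3/50)) = 1.35176

D_KL(P||Q) = 0.00000 - 0.17632 + 0.00000 + 0.00000 + 1.35176 = 1.17544 ≈ 1.1754 bits

D_KL(Q||P) = Σ Q(x) log₂(Q(x)/P(x))

Computing term by term:
  Q(1)·log₂(Q(1)/P(1)) = (1/10)·log₂((1/10)/(1/10)) = 0.00000
  Q(2)·log₂(Q(2)/P(2)) = (23/50)·log₂((23/50)/(3/50)) = 1.35176
  Q(3)·log₂(Q(3)/P(3)) = (7/25)·log₂((7/25)/(7/25)) = 0.00000
  Q(4)·log₂(Q(4)/P(4)) = (1/10)·log₂((1/10)/(1/10)) = 0.00000
  Q(5)·log₂(Q(5)/P(5)) = (3/50)·log₂((3/50)/(23/50)) = -0.17632

D_KL(Q||P) = 0.00000 + 1.35176 + 0.00000 + 0.00000 - 0.17632 = 1.17544 ≈ 1.1754 bits

These ARE equal here. Q is P with outcomes relabeled (Q(1) = P(4), Q(2) = P(5), Q(4) = P(1), Q(5) = P(2)) by a relabeling that is its own inverse, so the two sums contain exactly the same terms in a different order. This is a special case — KL divergence is not symmetric in general: D_KL(P||Q) ≠ D_KL(Q||P) for most P, Q.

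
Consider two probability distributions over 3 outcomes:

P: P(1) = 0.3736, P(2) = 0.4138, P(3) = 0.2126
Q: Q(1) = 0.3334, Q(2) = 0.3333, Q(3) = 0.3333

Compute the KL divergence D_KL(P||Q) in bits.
0.0526 bits

D_KL(P||Q) = Σ P(x) log₂(P(x)/Q(x))

Computing term by term:
  P(1)·log₂(P(1)/Q(1)) = 0.3736·log₂(0.3736/0.3334) = 0.06136
  P(2)·log₂(P(2)/Q(2)) = 0.4138·log₂(0.4138/0.3333) = 0.12915
  P(3)·log₂(P(3)/Q(3)) = 0.2126·log₂(0.2126/0.3333) = -0.13791

D_KL(P||Q) = 0.06136 + 0.12915 - 0.13791 = 0.05260 ≈ 0.0526 bits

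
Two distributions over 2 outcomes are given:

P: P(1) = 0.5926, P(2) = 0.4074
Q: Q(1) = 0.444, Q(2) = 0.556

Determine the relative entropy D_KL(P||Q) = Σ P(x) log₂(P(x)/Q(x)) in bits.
0.0640 bits

D_KL(P||Q) = Σ P(x) log₂(P(x)/Q(x))

Computing term by term:
  P(1)·log₂(P(1)/Q(1)) = 0.5926·log₂(0.5926/0.444) = 0.24682
  P(2)·log₂(P(2)/Q(2)) = 0.4074·log₂(0.4074/0.556) = -0.18278

D_KL(P||Q) = 0.24682 - 0.18278 = 0.06404 ≈ 0.0640 bits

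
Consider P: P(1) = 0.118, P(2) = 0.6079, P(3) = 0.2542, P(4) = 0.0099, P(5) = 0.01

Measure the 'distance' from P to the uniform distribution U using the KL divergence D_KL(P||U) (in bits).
0.8869 bits

U(i) = 1/5 for all i

D_KL(P||U) = Σ P(x) log₂(P(x) / (1/5))
           = Σ P(x) log₂(P(x)) + log₂(5)
           = log₂(5) - H(P)

H(P) = -Σ P(x) log₂(P(x)):
  -P(1)·log₂(P(1)) = -(0.118)·log₂(0.118) = 0.36381
  -P(2)·log₂(P(2)) = -(0.6079)·log₂(0.6079) = 0.43653
  -P(3)·log₂(P(3)) = -(0.2542)·log₂(0.2542) = 0.50229
  -P(4)·log₂(P(4)) = -(0.0099)·log₂(0.0099) = 0.06592
  -P(5)·log₂(P(5)) = -(0.01)·log₂(0.01) = 0.06644
H(P) = 0.36381 + 0.43653 + 0.50229 + 0.06592 + 0.06644 = 1.43499 bits

log₂(5) = 2.32193 bits

D_KL(P||U) = 2.32193 - 1.43499 = 0.88694 ≈ 0.8869 bits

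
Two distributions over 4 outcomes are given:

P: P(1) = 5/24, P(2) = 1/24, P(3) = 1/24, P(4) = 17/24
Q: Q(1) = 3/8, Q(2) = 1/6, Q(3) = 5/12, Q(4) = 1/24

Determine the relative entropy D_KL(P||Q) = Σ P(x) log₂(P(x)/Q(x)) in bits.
2.4969 bits

D_KL(P||Q) = Σ P(x) log₂(P(x)/Q(x))

Computing term by term:
  P(1)·log₂(P(1)/Q(1)) = (5/24)·log₂((5/24)/(3/8)) = -0.17667
  P(2)·log₂(P(2)/Q(2)) = (1/24)·log₂((1/24)/(1/6)) = -0.08333
  P(3)·log₂(P(3)/Q(3)) = (1/24)·log₂((1/24)/(5/12)) = -0.13841
  P(4)·log₂(P(4)/Q(4)) = (17/24)·log₂((17/24)/(1/24)) = 2.89529

D_KL(P||Q) = -0.17667 - 0.08333 - 0.13841 + 2.89529 = 2.49688 ≈ 2.4969 bits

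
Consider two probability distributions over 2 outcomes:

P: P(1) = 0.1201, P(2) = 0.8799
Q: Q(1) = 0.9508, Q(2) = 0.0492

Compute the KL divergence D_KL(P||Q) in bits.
3.3024 bits

D_KL(P||Q) = Σ P(x) log₂(P(x)/Q(x))

Computing term by term:
  P(1)·log₂(P(1)/Q(1)) = 0.1201·log₂(0.1201/0.9508) = -0.35849
  P(2)·log₂(P(2)/Q(2)) = 0.8799·log₂(0.8799/0.0492) = 3.66092

D_KL(P||Q) = -0.35849 + 3.66092 = 3.30243 ≈ 3.3024 bits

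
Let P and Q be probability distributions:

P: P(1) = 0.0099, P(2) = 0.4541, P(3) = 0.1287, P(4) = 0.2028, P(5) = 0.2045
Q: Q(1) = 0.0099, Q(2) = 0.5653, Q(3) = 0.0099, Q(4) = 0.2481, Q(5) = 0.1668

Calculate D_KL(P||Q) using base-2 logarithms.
0.3339 bits

D_KL(P||Q) = Σ P(x) log₂(P(x)/Q(x))

Computing term by term:
  P(1)·log₂(P(1)/Q(1)) = 0.0099·log₂(0.0099/0.0099) = 0.00000
  P(2)·log₂(P(2)/Q(2)) = 0.4541·log₂(0.4541/0.5653) = -0.14350
  P(3)·log₂(P(3)/Q(3)) = 0.1287·log₂(0.1287/0.0099) = 0.47625
  P(4)·log₂(P(4)/Q(4)) = 0.2028·log₂(0.2028/0.2481) = -0.05899
  P(5)·log₂(P(5)/Q(5)) = 0.2045·log₂(0.2045/0.1668) = 0.06012

D_KL(P||Q) = 0.00000 - 0.14350 + 0.47625 - 0.05899 + 0.06012 = 0.33388 ≈ 0.3339 bits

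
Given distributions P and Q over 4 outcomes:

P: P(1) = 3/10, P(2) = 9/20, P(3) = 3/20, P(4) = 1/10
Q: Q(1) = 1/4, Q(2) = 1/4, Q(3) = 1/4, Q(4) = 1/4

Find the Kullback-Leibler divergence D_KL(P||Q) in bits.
0.2178 bits

D_KL(P||Q) = Σ P(x) log₂(P(x)/Q(x))

Computing term by term:
  P(1)·log₂(P(1)/Q(1)) = (3/10)·log₂((3/10)/(1/4)) = 0.07891
  P(2)·log₂(P(2)/Q(2)) = (9/20)·log₂((9/20)/(1/4)) = 0.38160
  P(3)·log₂(P(3)/Q(3)) = (3/20)·log₂((3/20)/(1/4)) = -0.11054
  P(4)·log₂(P(4)/Q(4)) = (1/10)·log₂((1/10)/(1/4)) = -0.13219

D_KL(P||Q) = 0.07891 + 0.38160 - 0.11054 - 0.13219 = 0.21778 ≈ 0.2178 bits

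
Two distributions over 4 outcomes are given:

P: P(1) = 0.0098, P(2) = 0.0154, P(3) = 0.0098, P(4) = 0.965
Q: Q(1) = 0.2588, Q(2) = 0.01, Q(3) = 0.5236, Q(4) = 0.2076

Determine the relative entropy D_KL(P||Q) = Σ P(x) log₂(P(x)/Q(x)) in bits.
2.0462 bits

D_KL(P||Q) = Σ P(x) log₂(P(x)/Q(x))

Computing term by term:
  P(1)·log₂(P(1)/Q(1)) = 0.0098·log₂(0.0098/0.2588) = -0.04628
  P(2)·log₂(P(2)/Q(2)) = 0.0154·log₂(0.0154/0.01) = 0.00959
  P(3)·log₂(P(3)/Q(3)) = 0.0098·log₂(0.0098/0.5236) = -0.05625
  P(4)·log₂(P(4)/Q(4)) = 0.965·log₂(0.965/0.2076) = 2.13914

D_KL(P||Q) = -0.04628 + 0.00959 - 0.05625 + 2.13914 = 2.04620 ≈ 2.0462 bits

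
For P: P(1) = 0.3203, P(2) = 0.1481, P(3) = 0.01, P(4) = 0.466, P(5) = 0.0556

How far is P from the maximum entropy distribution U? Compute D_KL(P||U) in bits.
0.5762 bits

U(i) = 1/5 for all i

D_KL(P||U) = Σ P(x) log₂(P(x) / (1/5))
           = Σ P(x) log₂(P(x)) + log₂(5)
           = log₂(5) - H(P)

H(P) = -Σ P(x) log₂(P(x)):
  -P(1)·log₂(P(1)) = -(0.3203)·log₂(0.3203) = 0.52609
  -P(2)·log₂(P(2)) = -(0.1481)·log₂(0.1481) = 0.40807
  -P(3)·log₂(P(3)) = -(0.01)·log₂(0.01) = 0.06644
  -P(4)·log₂(P(4)) = -(0.466)·log₂(0.466) = 0.51334
  -P(5)·log₂(P(5)) = -(0.0556)·log₂(0.0556) = 0.23178
H(P) = 0.52609 + 0.40807 + 0.06644 + 0.51334 + 0.23178 = 1.74572 bits

log₂(5) = 2.32193 bits

D_KL(P||U) = 2.32193 - 1.74572 = 0.57621 ≈ 0.5762 bits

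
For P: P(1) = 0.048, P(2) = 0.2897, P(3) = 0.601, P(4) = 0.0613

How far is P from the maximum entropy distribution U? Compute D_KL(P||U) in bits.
0.5835 bits

U(i) = 1/4 for all i

D_KL(P||U) = Σ P(x) log₂(P(x) / (1/4))
           = Σ P(x) log₂(P(x)) + log₂(4)
           = log₂(4) - H(P)

H(P) = -Σ P(x) log₂(P(x)):
  -P(1)·log₂(P(1)) = -(0.048)·log₂(0.048) = 0.21028
  -P(2)·log₂(P(2)) = -(0.2897)·log₂(0.2897) = 0.51780
  -P(3)·log₂(P(3)) = -(0.601)·log₂(0.601) = 0.44147
  -P(4)·log₂(P(4)) = -(0.0613)·log₂(0.0613) = 0.24691
H(P) = 0.21028 + 0.51780 + 0.44147 + 0.24691 = 1.41646 bits

log₂(4) = 2.00000 bits

D_KL(P||U) = 2.00000 - 1.41646 = 0.58354 ≈ 0.5835 bits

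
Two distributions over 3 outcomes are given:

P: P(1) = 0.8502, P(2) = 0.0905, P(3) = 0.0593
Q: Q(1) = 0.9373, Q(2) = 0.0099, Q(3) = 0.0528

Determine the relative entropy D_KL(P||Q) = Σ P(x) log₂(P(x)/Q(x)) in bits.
0.1792 bits

D_KL(P||Q) = Σ P(x) log₂(P(x)/Q(x))

Computing term by term:
  P(1)·log₂(P(1)/Q(1)) = 0.8502·log₂(0.8502/0.9373) = -0.11963
  P(2)·log₂(P(2)/Q(2)) = 0.0905·log₂(0.0905/0.0099) = 0.28891
  P(3)·log₂(P(3)/Q(3)) = 0.0593·log₂(0.0593/0.0528) = 0.00993

D_KL(P||Q) = -0.11963 + 0.28891 + 0.00993 = 0.17921 ≈ 0.1792 bits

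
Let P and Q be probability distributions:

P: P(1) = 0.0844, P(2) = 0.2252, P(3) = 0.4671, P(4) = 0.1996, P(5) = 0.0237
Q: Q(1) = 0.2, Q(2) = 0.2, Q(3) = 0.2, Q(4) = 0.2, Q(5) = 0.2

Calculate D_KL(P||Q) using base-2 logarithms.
0.4316 bits

D_KL(P||Q) = Σ P(x) log₂(P(x)/Q(x))

Computing term by term:
  P(1)·log₂(P(1)/Q(1)) = 0.0844·log₂(0.0844/0.2) = -0.10505
  P(2)·log₂(P(2)/Q(2)) = 0.2252·log₂(0.2252/0.2) = 0.03856
  P(3)·log₂(P(3)/Q(3)) = 0.4671·log₂(0.4671/0.2) = 0.57160
  P(4)·log₂(P(4)/Q(4)) = 0.1996·log₂(0.1996/0.2) = -0.00058
  P(5)·log₂(P(5)/Q(5)) = 0.0237·log₂(0.0237/0.2) = -0.07293

D_KL(P||Q) = -0.10505 + 0.03856 + 0.57160 - 0.00058 - 0.07293 = 0.43160 ≈ 0.4316 bits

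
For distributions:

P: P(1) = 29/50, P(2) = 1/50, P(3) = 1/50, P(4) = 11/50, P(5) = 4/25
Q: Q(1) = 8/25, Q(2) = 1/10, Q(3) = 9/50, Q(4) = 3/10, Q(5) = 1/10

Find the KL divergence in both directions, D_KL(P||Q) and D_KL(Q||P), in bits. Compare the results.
D_KL(P||Q) = 0.3978 bits, D_KL(Q||P) = 0.5947 bits. D_KL(Q||P) is larger than D_KL(P||Q) by 0.1969 bits; the two directions differ.

D_KL(P||Q) = Σ P(x) log₂(P(x)/Q(x))

Computing term by term:
  P(1)·log₂(P(1)/Q(1)) = (29/50)·log₂((29/50)/(8/25)) = 0.49763
  P(2)·log₂(P(2)/Q(2)) = (1/50)·log₂((1/50)/(1/10)) = -0.04644
  P(3)·log₂(P(3)/Q(3)) = (1/50)·log₂((1/50)/(9/50)) = -0.06340
  P(4)·log₂(P(4)/Q(4)) = (11/50)·log₂((11/50)/(3/10)) = -0.09844
  P(5)·log₂(P(5)/Q(5)) = (4/25)·log₂((4/25)/(1/10)) = 0.10849

D_KL(P||Q) = 0.49763 - 0.04644 - 0.06340 - 0.09844 + 0.10849 = 0.39784 ≈ 0.3978 bits

D_KL(Q||P) = Σ Q(x) log₂(Q(x)/P(x))

Computing term by term:
  Q(1)·log₂(Q(1)/P(1)) = (8/25)·log₂((8/25)/(29/50)) = -0.27455
  Q(2)·log₂(Q(2)/P(2)) = (1/10)·log₂((1/10)/(1/50)) = 0.23219
  Q(3)·log₂(Q(3)/P(3)) = (9/50)·log₂((9/50)/(1/50)) = 0.57059
  Q(4)·log₂(Q(4)/P(4)) = (3/10)·log₂((3/10)/(11/50)) = 0.13424
  Q(5)·log₂(Q(5)/P(5)) = (1/10)·log₂((1/10)/(4/25)) = -0.06781

D_KL(Q||P) = -0.27455 + 0.23219 + 0.57059 + 0.13424 - 0.06781 = 0.59466 ≈ 0.5947 bits

These are NOT equal (difference: 0.1969 bits). KL divergence is asymmetric: D_KL(P||Q) ≠ D_KL(Q||P) in general.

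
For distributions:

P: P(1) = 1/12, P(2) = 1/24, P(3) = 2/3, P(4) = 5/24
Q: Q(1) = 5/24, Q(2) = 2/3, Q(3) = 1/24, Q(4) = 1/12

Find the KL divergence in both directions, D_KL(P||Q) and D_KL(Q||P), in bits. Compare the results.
D_KL(P||Q) = 2.6652 bits, D_KL(Q||P) = 2.6652 bits. The two directions give exactly the same value for this pair.

D_KL(P||Q) = Σ P(x) log₂(P(x)/Q(x))

Computing term by term:
  P(1)·log₂(P(1)/Q(1)) = (1/12)·log₂((1/12)/(5/24)) = -0.11016
  P(2)·log₂(P(2)/Q(2)) = (1/24)·log₂((1/24)/(2/3)) = -0.16667
  P(3)·log₂(P(3)/Q(3)) = (2/3)·log₂((2/3)/(1/24)) = 2.66667
  P(4)·log₂(P(4)/Q(4)) = (5/24)·log₂((5/24)/(1/12)) = 0.27540

D_KL(P||Q) = -0.11016 - 0.16667 + 2.66667 + 0.27540 = 2.66524 ≈ 2.6652 bits

D_KL(Q||P) = Σ Q(x) log₂(Q(x)/P(x))

Computing term by term:
  Q(1)·log₂(Q(1)/P(1)) = (5/24)·log₂((5/24)/(1/12)) = 0.27540
  Q(2)·log₂(Q(2)/P(2)) = (2/3)·log₂((2/3)/(1/24)) = 2.66667
  Q(3)·log₂(Q(3)/P(3)) = (1/24)·log₂((1/24)/(2/3)) = -0.16667
  Q(4)·log₂(Q(4)/P(4)) = (1/12)·log₂((1/12)/(5/24)) = -0.11016

D_KL(Q||P) = 0.27540 + 2.66667 - 0.16667 - 0.11016 = 2.66524 ≈ 2.6652 bits

These ARE equal here. Q is P with outcomes relabeled (Q(1) = P(4), Q(2) = P(3), Q(3) = P(2), Q(4) = P(1)) by a relabeling that is its own inverse, so the two sums contain exactly the same terms in a different order. This is a special case — KL divergence is not symmetric in general: D_KL(P||Q) ≠ D_KL(Q||P) for most P, Q.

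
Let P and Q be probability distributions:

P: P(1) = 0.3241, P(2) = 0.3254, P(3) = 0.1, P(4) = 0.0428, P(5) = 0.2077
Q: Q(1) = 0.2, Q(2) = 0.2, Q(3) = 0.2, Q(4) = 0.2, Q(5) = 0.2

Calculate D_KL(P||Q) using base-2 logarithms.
0.2703 bits

D_KL(P||Q) = Σ P(x) log₂(P(x)/Q(x))

Computing term by term:
  P(1)·log₂(P(1)/Q(1)) = 0.3241·log₂(0.3241/0.2) = 0.22572
  P(2)·log₂(P(2)/Q(2)) = 0.3254·log₂(0.3254/0.2) = 0.22850
  P(3)·log₂(P(3)/Q(3)) = 0.1·log₂(0.1/0.2) = -0.10000
  P(4)·log₂(P(4)/Q(4)) = 0.0428·log₂(0.0428/0.2) = -0.09520
  P(5)·log₂(P(5)/Q(5)) = 0.2077·log₂(0.2077/0.2) = 0.01132

D_KL(P||Q) = 0.22572 + 0.22850 - 0.10000 - 0.09520 + 0.01132 = 0.27034 ≈ 0.2703 bits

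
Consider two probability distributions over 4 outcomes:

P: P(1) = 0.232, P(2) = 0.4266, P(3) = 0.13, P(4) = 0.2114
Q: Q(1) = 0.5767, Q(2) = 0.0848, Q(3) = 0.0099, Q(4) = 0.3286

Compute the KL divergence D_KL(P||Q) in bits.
1.0379 bits

D_KL(P||Q) = Σ P(x) log₂(P(x)/Q(x))

Computing term by term:
  P(1)·log₂(P(1)/Q(1)) = 0.232·log₂(0.232/0.5767) = -0.30478
  P(2)·log₂(P(2)/Q(2)) = 0.4266·log₂(0.4266/0.0848) = 0.99430
  P(3)·log₂(P(3)/Q(3)) = 0.13·log₂(0.13/0.0099) = 0.48294
  P(4)·log₂(P(4)/Q(4)) = 0.2114·log₂(0.2114/0.3286) = -0.13453

D_KL(P||Q) = -0.30478 + 0.99430 + 0.48294 - 0.13453 = 1.03793 ≈ 1.0379 bits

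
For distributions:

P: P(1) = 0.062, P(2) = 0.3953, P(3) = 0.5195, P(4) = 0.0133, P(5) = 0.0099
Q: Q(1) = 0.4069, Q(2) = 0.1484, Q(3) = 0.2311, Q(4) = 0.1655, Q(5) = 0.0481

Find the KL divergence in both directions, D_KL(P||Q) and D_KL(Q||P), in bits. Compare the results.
D_KL(P||Q) = 0.9266 bits, D_KL(Q||P) = 1.3363 bits. D_KL(Q||P) is larger than D_KL(P||Q) by 0.4097 bits; the two directions differ.

D_KL(P||Q) = Σ P(x) log₂(P(x)/Q(x))

Computing term by term:
  P(1)·log₂(P(1)/Q(1)) = 0.062·log₂(0.062/0.4069) = -0.16829
  P(2)·log₂(P(2)/Q(2)) = 0.3953·log₂(0.3953/0.1484) = 0.55874
  P(3)·log₂(P(3)/Q(3)) = 0.5195·log₂(0.5195/0.2311) = 0.60709
  P(4)·log₂(P(4)/Q(4)) = 0.0133·log₂(0.0133/0.1655) = -0.04838
  P(5)·log₂(P(5)/Q(5)) = 0.0099·log₂(0.0099/0.0481) = -0.02258

D_KL(P||Q) = -0.16829 + 0.55874 + 0.60709 - 0.04838 - 0.02258 = 0.92658 ≈ 0.9266 bits

D_KL(Q||P) = Σ Q(x) log₂(Q(x)/P(x))

Computing term by term:
  Q(1)·log₂(Q(1)/P(1)) = 0.4069·log₂(0.4069/0.062) = 1.10446
  Q(2)·log₂(Q(2)/P(2)) = 0.1484·log₂(0.1484/0.3953) = -0.20976
  Q(3)·log₂(Q(3)/P(3)) = 0.2311·log₂(0.2311/0.5195) = -0.27006
  Q(4)·log₂(Q(4)/P(4)) = 0.1655·log₂(0.1655/0.0133) = 0.60198
  Q(5)·log₂(Q(5)/P(5)) = 0.0481·log₂(0.0481/0.0099) = 0.10969

D_KL(Q||P) = 1.10446 - 0.20976 - 0.27006 + 0.60198 + 0.10969 = 1.33631 ≈ 1.3363 bits

These are NOT equal (difference: 0.4097 bits). KL divergence is asymmetric: D_KL(P||Q) ≠ D_KL(Q||P) in general.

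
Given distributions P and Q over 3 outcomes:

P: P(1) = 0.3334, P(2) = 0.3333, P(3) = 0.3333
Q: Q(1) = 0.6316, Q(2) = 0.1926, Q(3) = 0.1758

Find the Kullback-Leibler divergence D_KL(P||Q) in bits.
0.2640 bits

D_KL(P||Q) = Σ P(x) log₂(P(x)/Q(x))

Computing term by term:
  P(1)·log₂(P(1)/Q(1)) = 0.3334·log₂(0.3334/0.6316) = -0.30731
  P(2)·log₂(P(2)/Q(2)) = 0.3333·log₂(0.3333/0.1926) = 0.26371
  P(3)·log₂(P(3)/Q(3)) = 0.3333·log₂(0.3333/0.1758) = 0.30760

D_KL(P||Q) = -0.30731 + 0.26371 + 0.30760 = 0.26400 ≈ 0.2640 bits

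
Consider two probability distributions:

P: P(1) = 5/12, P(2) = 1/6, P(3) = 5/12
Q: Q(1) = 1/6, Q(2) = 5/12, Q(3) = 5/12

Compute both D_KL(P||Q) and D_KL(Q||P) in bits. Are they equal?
D_KL(P||Q) = 0.3305 bits, D_KL(Q||P) = 0.3305 bits. Yes, in this case they are equal (although KL divergence is not symmetric in general).

D_KL(P||Q) = Σ P(x) log₂(P(x)/Q(x))

Computing term by term:
  P(1)·log₂(P(1)/Q(1)) = (5/12)·log₂((5/12)/(1/6)) = 0.55080
  P(2)·log₂(P(2)/Q(2)) = (1/6)·log₂((1/6)/(5/12)) = -0.22032
  P(3)·log₂(P(3)/Q(3)) = (5/12)·log₂((5/12)/(5/12)) = 0.00000

D_KL(P||Q) = 0.55080 - 0.22032 + 0.00000 = 0.33048 ≈ 0.3305 bits

D_KL(Q||P) = Σ Q(x) log₂(Q(x)/P(x))

Computing term by term:
  Q(1)·log₂(Q(1)/P(1)) = (1/6)·log₂((1/6)/(5/12)) = -0.22032
  Q(2)·log₂(Q(2)/P(2)) = (5/12)·log₂((5/12)/(1/6)) = 0.55080
  Q(3)·log₂(Q(3)/P(3)) = (5/12)·log₂((5/12)/(5/12)) = 0.00000

D_KL(Q||P) = -0.22032 + 0.55080 + 0.00000 = 0.33048 ≈ 0.3305 bits

These ARE equal here. Q is P with outcomes relabeled (Q(1) = P(2), Q(2) = P(1)) by a relabeling that is its own inverse, so the two sums contain exactly the same terms in a different order. This is a special case — KL divergence is not symmetric in general: D_KL(P||Q) ≠ D_KL(Q||P) for most P, Q.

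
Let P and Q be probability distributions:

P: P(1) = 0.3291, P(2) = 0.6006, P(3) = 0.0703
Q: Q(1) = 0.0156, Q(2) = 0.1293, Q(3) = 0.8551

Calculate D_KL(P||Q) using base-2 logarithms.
2.5250 bits

D_KL(P||Q) = Σ P(x) log₂(P(x)/Q(x))

Computing term by term:
  P(1)·log₂(P(1)/Q(1)) = 0.3291·log₂(0.3291/0.0156) = 1.44768
  P(2)·log₂(P(2)/Q(2)) = 0.6006·log₂(0.6006/0.1293) = 1.33074
  P(3)·log₂(P(3)/Q(3)) = 0.0703·log₂(0.0703/0.8551) = -0.25340

D_KL(P||Q) = 1.44768 + 1.33074 - 0.25340 = 2.52502 ≈ 2.5250 bits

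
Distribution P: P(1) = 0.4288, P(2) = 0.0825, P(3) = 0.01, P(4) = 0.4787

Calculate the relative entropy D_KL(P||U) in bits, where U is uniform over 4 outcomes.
0.6040 bits

U(i) = 1/4 for all i

D_KL(P||U) = Σ P(x) log₂(P(x) / (1/4))
           = Σ P(x) log₂(P(x)) + log₂(4)
           = log₂(4) - H(P)

H(P) = -Σ P(x) log₂(P(x)):
  -P(1)·log₂(P(1)) = -(0.4288)·log₂(0.4288) = 0.52383
  -P(2)·log₂(P(2)) = -(0.0825)·log₂(0.0825) = 0.29696
  -P(3)·log₂(P(3)) = -(0.01)·log₂(0.01) = 0.06644
  -P(4)·log₂(P(4)) = -(0.4787)·log₂(0.4787) = 0.50877
H(P) = 0.52383 + 0.29696 + 0.06644 + 0.50877 = 1.39600 bits

log₂(4) = 2.00000 bits

D_KL(P||U) = 2.00000 - 1.39600 = 0.60400 ≈ 0.6040 bits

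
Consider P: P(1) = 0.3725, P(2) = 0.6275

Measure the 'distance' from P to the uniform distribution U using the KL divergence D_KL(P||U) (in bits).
0.0474 bits

U(i) = 1/2 for all i

D_KL(P||U) = Σ P(x) log₂(P(x) / (1/2))
           = Σ P(x) log₂(P(x)) + log₂(2)
           = log₂(2) - H(P)

H(P) = -Σ P(x) log₂(P(x)):
  -P(1)·log₂(P(1)) = -(0.3725)·log₂(0.3725) = 0.53070
  -P(2)·log₂(P(2)) = -(0.6275)·log₂(0.6275) = 0.42188
H(P) = 0.53070 + 0.42188 = 0.95258 bits

log₂(2) = 1.00000 bits

D_KL(P||U) = 1.00000 - 0.95258 = 0.04742 ≈ 0.0474 bits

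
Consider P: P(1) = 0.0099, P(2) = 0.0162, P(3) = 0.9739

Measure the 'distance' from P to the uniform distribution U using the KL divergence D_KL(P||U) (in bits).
1.3855 bits

U(i) = 1/3 for all i

D_KL(P||U) = Σ P(x) log₂(P(x) / (1/3))
           = Σ P(x) log₂(P(x)) + log₂(3)
           = log₂(3) - H(P)

H(P) = -Σ P(x) log₂(P(x)):
  -P(1)·log₂(P(1)) = -(0.0099)·log₂(0.0099) = 0.06592
  -P(2)·log₂(P(2)) = -(0.0162)·log₂(0.0162) = 0.09636
  -P(3)·log₂(P(3)) = -(0.9739)·log₂(0.9739) = 0.03716
H(P) = 0.06592 + 0.09636 + 0.03716 = 0.19944 bits

log₂(3) = 1.58496 bits

D_KL(P||U) = 1.58496 - 0.19944 = 1.38552 ≈ 1.3855 bits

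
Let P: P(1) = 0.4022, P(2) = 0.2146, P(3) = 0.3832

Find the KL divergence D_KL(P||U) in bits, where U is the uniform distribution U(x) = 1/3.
0.0497 bits

U(i) = 1/3 for all i

D_KL(P||U) = Σ P(x) log₂(P(x) / (1/3))
           = Σ P(x) log₂(P(x)) + log₂(3)
           = log₂(3) - H(P)

H(P) = -Σ P(x) log₂(P(x)):
  -P(1)·log₂(P(1)) = -(0.4022)·log₂(0.4022) = 0.52850
  -P(2)·log₂(P(2)) = -(0.2146)·log₂(0.2146) = 0.47647
  -P(3)·log₂(P(3)) = -(0.3832)·log₂(0.3832) = 0.53028
H(P) = 0.52850 + 0.47647 + 0.53028 = 1.53525 bits

log₂(3) = 1.58496 bits

D_KL(P||U) = 1.58496 - 1.53525 = 0.04971 ≈ 0.0497 bits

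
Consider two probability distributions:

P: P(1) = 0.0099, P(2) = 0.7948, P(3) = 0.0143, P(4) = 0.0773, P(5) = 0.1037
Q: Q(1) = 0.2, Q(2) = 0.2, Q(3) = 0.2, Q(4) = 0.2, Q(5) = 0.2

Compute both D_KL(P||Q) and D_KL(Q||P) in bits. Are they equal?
D_KL(P||Q) = 1.2805 bits, D_KL(Q||P) = 1.6942 bits. No, they are not equal.

D_KL(P||Q) = Σ P(x) log₂(P(x)/Q(x))

Computing term by term:
  P(1)·log₂(P(1)/Q(1)) = 0.0099·log₂(0.0099/0.2) = -0.04293
  P(2)·log₂(P(2)/Q(2)) = 0.7948·log₂(0.7948/0.2) = 1.58212
  P(3)·log₂(P(3)/Q(3)) = 0.0143·log₂(0.0143/0.2) = -0.05442
  P(4)·log₂(P(4)/Q(4)) = 0.0773·log₂(0.0773/0.2) = -0.10601
  P(5)·log₂(P(5)/Q(5)) = 0.1037·log₂(0.1037/0.2) = -0.09826

D_KL(P||Q) = -0.04293 + 1.58212 - 0.05442 - 0.10601 - 0.09826 = 1.28050 ≈ 1.2805 bits

D_KL(Q||P) = Σ Q(x) log₂(Q(x)/P(x))

Computing term by term:
  Q(1)·log₂(Q(1)/P(1)) = 0.2·log₂(0.2/0.0099) = 0.86729
  Q(2)·log₂(Q(2)/P(2)) = 0.2·log₂(0.2/0.7948) = -0.39812
  Q(3)·log₂(Q(3)/P(3)) = 0.2·log₂(0.2/0.0143) = 0.76118
  Q(4)·log₂(Q(4)/P(4)) = 0.2·log₂(0.2/0.0773) = 0.27429
  Q(5)·log₂(Q(5)/P(5)) = 0.2·log₂(0.2/0.1037) = 0.18952

D_KL(Q||P) = 0.86729 - 0.39812 + 0.76118 + 0.27429 + 0.18952 = 1.69416 ≈ 1.6942 bits

These are NOT equal (difference: 0.4137 bits). KL divergence is asymmetric: D_KL(P||Q) ≠ D_KL(Q||P) in general.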